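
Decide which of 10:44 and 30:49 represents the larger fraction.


10/44 = 0.2273
30/49 = 0.6122
0.2273 < 0.6122, so 10:44 is less
= 30:49

30:49


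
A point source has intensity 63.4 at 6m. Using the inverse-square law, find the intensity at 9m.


I₁d₁² = I₂d₂²
I₂ = I₁ × (d₁/d₂)²
= 63.4 × (6/9)²
= 63.4 × 36/81
= 2282.4/81
≈ 28.1778

28.1778


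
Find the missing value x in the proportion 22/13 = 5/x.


Cross multiply: 22 × x = 13 × 5
22x = 65
x = 65 / 22
= 2.95

2.95


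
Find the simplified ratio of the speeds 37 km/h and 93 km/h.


Ratio = 37:93
GCD = 1
Simplified = 37:93
Time ratio (same distance) = 93:37
Speed ratio = 37:93

37:93


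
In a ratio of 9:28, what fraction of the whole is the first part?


Total parts = 9 + 28 = 37
First part: 9/37 = 9/37
= 9/37

9/37


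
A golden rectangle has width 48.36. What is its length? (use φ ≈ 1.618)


φ = (1 + √5) / 2 ≈ 1.618
Length = width × φ = 48.36 × 1.618 = 78.24648
≈ 78.25

78.25


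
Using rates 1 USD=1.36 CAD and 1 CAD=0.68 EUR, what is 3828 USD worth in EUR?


Step 1: 3828 USD × 1.36 = 5206.08 CAD
Step 2: 5206.08 CAD × 0.68 = 3540.13 EUR
Implied rate USD→EUR = 1.36 × 0.68 = 0.9248
= 3540.13 EUR

3540.13 EUR


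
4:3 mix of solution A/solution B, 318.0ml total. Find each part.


Total parts = 4 + 3 = 7
solution A: 318.0 × 4/7 = 181.7ml
solution B: 318.0 × 3/7 = 136.3ml
= 181.7ml and 136.3ml

181.7ml and 136.3ml


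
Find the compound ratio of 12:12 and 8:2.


Compound ratio = (12×8) : (12×2)
= 96:24
GCD = 24
= 4:1

4:1


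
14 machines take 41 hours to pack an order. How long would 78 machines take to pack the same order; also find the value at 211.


Inverse proportion: x × y = constant
k = 14 × 41 = 574
At x=78: k/78 = 7.36
At x=211: k/211 = 2.72
= 7.36 and 2.72

7.36 and 2.72


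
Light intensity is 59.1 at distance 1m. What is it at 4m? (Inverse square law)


I₁d₁² = I₂d₂²
I₂ = I₁ × (d₁/d₂)²
= 59.1 × (1/4)²
= 59.1 × 1/16
= 59.1/16
≈ 3.6938

3.6938


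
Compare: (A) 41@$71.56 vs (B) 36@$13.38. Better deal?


Deal A: $71.56/41 = $1.7454/unit
Deal B: $13.38/36 = $0.3717/unit
B is cheaper per unit
= Deal B

Deal B


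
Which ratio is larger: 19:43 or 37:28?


19/43 = 0.4419
37/28 = 1.3214
0.4419 < 1.3214, so 19:43 is less
= 37:28

37:28


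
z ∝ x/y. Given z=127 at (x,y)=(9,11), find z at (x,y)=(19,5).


z = k·x/y
Solve for k using the known point: k = z·y/x = 127×11/9 = 1397/9 ≈ 155.2222
Now evaluate at x=19, y=5:
z = k × 19 / 5 = (1397 × 19) / (9 × 5) = 26543/45
≈ 589.8444

589.8444


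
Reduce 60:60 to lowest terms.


GCD(60, 60) = 60
60/60 : 60/60
= 1:1

1:1


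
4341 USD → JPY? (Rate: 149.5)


Amount × rate = 4341 × 149.5
= 648979.50 JPY

648979.50 JPY


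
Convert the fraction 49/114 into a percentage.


Percentage = (part / whole) × 100
= (49 / 114) × 100
≈ 42.98%

42.98%


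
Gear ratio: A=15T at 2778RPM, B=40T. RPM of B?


Gear ratio = 15:40 = 3:8
RPM_B = RPM_A × (teeth_A / teeth_B)
= 2778 × (15/40)
= 1041.8 RPM

1041.8 RPM


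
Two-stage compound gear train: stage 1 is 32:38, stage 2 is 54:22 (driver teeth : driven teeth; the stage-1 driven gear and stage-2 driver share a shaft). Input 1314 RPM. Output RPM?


Stage 1: RPM_B = RPM_A × t_A/t_B = 1314 × 32/38 = 42048/38 ≈ 1106.53
B and C share a shaft → RPM_C = RPM_B
Stage 2: RPM_D = RPM_C × t_C/t_D = RPM_A × (t_A×t_C)/(t_B×t_D)
Overall ratio = (32×54)/(38×22) = 1728/836
RPM_D = 1314 × 1728/836 = 2270592/836
≈ 2716.02 RPM

2716.02 RPM


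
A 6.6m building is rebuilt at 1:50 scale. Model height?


Model size = real / scale
= 6.6 / 50
= 0.1320 m

0.1320 m


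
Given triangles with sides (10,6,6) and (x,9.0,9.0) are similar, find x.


Scale factor = 9.0/6 = 1.5
Missing side = 10 × 1.5
= 15.0

15.0


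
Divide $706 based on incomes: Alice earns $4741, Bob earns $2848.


Total income = 4741 + 2848 = $7589
Alice: $706 × 4741/7589 = $441.05
Bob: $706 × 2848/7589 = $264.95
= Alice: $441.05, Bob: $264.95

Alice: $441.05, Bob: $264.95


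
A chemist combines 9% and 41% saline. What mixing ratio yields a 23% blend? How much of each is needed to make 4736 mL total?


Let x parts of 9% mix with y parts of 41%.
9x + 41y = 23(x + y)
9x + 41y = 23x + 23y
x(9 - 23) = y(23 - 41)
x/y = (41 - 23)/(23 - 9) = 18/14
Simplify: 9:7
Total parts = 16; one part = 4736/16 = 296.00 mL
9% solution: 9×296.00 = 2664.00 mL
41% solution: 7×296.00 = 2072.00 mL
= ratio 9:7; 2664.00 mL and 2072.00 mL

ratio 9:7; 2664.00 mL and 2072.00 mL


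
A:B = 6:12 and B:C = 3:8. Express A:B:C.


Match B: multiply A:B by 3 → 18:36
Multiply B:C by 12 → 36:96
Combined: 18:36:96
GCD = 6
= 3:6:16

3:6:16


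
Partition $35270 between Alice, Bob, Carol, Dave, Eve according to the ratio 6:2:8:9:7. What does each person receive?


Total parts = 6 + 2 + 8 + 9 + 7 = 32
Alice: 35270 × 6/32 = 6613.13
Bob: 35270 × 2/32 = 2204.38
Carol: 35270 × 8/32 = 8817.50
Dave: 35270 × 9/32 = 9919.69
Eve: 35270 × 7/32 = 7715.31
= Alice: $6613.13, Bob: $2204.38, Carol: $8817.50, Dave: $9919.69, Eve: $7715.31

Alice: $6613.13, Bob: $2204.38, Carol: $8817.50, Dave: $9919.69, Eve: $7715.31


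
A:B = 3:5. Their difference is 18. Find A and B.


Let A = 3k, B = 5k.
5k - 3k = 18
2k = 18 → k = 18/2 = 9
A = 3×9 = 27, B = 5×9 = 45
= A = 27, B = 45

A = 27, B = 45


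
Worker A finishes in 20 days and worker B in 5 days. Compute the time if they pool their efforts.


Rate of A = 1/20 per day
Rate of B = 1/5 per day
Combined rate = 1/20 + 1/5 = 25/100 = 0.2500 per day
Days = 1 / combined rate = 100/25
= 4.00 days

4.00 days


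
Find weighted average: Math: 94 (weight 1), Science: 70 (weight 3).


Numerator = 94×1 + 70×3
= 94 + 210
= 304
Total weight = 4
Weighted avg = 304/4
= 76.00

76.00


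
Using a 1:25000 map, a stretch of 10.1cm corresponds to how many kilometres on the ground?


Real distance = map distance × scale
= 10.1cm × 25000
= 252500 cm = 2525.0 m
= 2.525 km

2.525 km


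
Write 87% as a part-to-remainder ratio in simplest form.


87% means 87 parts out of 100; remainder = 13
Part : remainder = 87:13
GCD = 1
= 87:13

87:13


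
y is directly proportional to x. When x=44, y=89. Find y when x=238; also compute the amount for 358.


Direct proportion: y/x = constant
k = 89/44 ≈ 2.0227
y at x=238: k × 238 = 89 × 238 / 44 = 21182/44 ≈ 481.41
y at x=358: k × 358 = 89 × 358 / 44 = 31862/44 ≈ 724.14
= 481.41 and 724.14

481.41 and 724.14


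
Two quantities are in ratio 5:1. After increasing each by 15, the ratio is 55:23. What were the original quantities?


Let A = 5k, B = 1k.
(5k + 15) / (1k + 15) = 55/23
Cross-multiply: 23(5k + 15) = 55(1k + 15)
115k + 345 = 55k + 825
115k - 55k = 825 - 345
60k = 480
k = 480/60 = 8
A = 5×8 = 40, B = 1×8 = 8
= A = 40, B = 8

A = 40, B = 8


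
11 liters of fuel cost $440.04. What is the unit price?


Unit rate = total / quantity
= 440.04 / 11
= $40.00 per unit

$40.00 per unit


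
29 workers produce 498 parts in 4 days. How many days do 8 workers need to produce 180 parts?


Days ∝ work / workers, so d₂ = d₁ × (m₁/m₂) × (w₂/w₁)
Workers factor (inverse): 29/8 = 3.6250
Work factor (direct): 180/498 ≈ 0.3614
d₂ = 4 × 29/8 × 180/498 = (4 × 29 × 180) / (8 × 498) = 20880/3984
≈ 5.24 days

5.24 days


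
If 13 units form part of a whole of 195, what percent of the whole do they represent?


Percentage = (part / whole) × 100
= (13 / 195) × 100
≈ 6.67%

6.67%


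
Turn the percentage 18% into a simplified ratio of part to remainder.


18% means 18 parts out of 100; remainder = 82
Part : remainder = 18:82
GCD = 2
= 9:41

9:41


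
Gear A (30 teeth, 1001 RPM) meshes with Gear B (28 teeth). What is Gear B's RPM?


Gear ratio = 30:28 = 15:14
RPM_B = RPM_A × (teeth_A / teeth_B)
= 1001 × (30/28)
= 1072.5 RPM

1072.5 RPM


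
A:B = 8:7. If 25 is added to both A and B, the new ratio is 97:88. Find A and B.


Let A = 8k, B = 7k.
(8k + 25) / (7k + 25) = 97/88
Cross-multiply: 88(8k + 25) = 97(7k + 25)
704k + 2200 = 679k + 2425
704k - 679k = 2425 - 2200
25k = 225
k = 225/25 = 9
A = 8×9 = 72, B = 7×9 = 63
= A = 72, B = 63

A = 72, B = 63


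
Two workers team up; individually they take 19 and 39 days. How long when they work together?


Rate of A = 1/19 per day
Rate of B = 1/39 per day
Combined rate = 1/19 + 1/39 = 58/741 ≈ 0.0783 per day
Days = 1 / combined rate = 741/58
≈ 12.78 days

12.78 days


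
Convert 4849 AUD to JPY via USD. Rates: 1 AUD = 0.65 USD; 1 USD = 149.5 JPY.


Step 1: 4849 AUD × 0.65 = 3151.85 USD
Step 2: 3151.85 USD × 149.5 = 471201.58 JPY
Implied rate AUD→JPY = 0.65 × 149.5 = 97.1750
= 471201.58 JPY

471201.58 JPY


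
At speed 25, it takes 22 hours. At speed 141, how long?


Inverse proportion: x × y = constant
k = 25 × 22 = 550
y₂ = k / 141 = 550 / 141
= 3.90

3.90


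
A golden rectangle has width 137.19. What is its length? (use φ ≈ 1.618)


φ = (1 + √5) / 2 ≈ 1.618
Length = width × φ = 137.19 × 1.618 = 221.97342
≈ 221.97

221.97


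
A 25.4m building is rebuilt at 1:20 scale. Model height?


Model size = real / scale
= 25.4 / 20
= 1.2700 m

1.2700 m


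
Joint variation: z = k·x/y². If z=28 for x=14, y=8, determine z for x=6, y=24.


z = k·x/y²
Solve for k using the known point: k = z·y²/x = 28×64/14 = 1792/14 = 128.0000
Now evaluate at x=6, y=24:
z = k × 6 / 576 = (1792 × 6) / (14 × 576) = 10752/8064
≈ 1.3333

1.3333


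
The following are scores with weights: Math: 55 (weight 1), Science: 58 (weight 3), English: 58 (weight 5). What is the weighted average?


Numerator = 55×1 + 58×3 + 58×5
= 55 + 174 + 290
= 519
Total weight = 9
Weighted avg = 519/9
= 57.67

57.67


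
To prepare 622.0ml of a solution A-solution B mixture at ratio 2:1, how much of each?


Total parts = 2 + 1 = 3
solution A: 622.0 × 2/3 = 414.7ml
solution B: 622.0 × 1/3 = 207.3ml
= 414.7ml and 207.3ml

414.7ml and 207.3ml


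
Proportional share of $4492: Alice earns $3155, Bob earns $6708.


Total income = 3155 + 6708 = $9863
Alice: $4492 × 3155/9863 = $1436.91
Bob: $4492 × 6708/9863 = $3055.09
= Alice: $1436.91, Bob: $3055.09

Alice: $1436.91, Bob: $3055.09


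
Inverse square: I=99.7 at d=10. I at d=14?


I₁d₁² = I₂d₂²
I₂ = I₁ × (d₁/d₂)²
= 99.7 × (10/14)²
= 99.7 × 100/196
= 9970/196
≈ 50.8673

50.8673


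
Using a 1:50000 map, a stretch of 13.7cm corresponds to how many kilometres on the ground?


Real distance = map distance × scale
= 13.7cm × 50000
= 685000 cm = 6850.0 m
= 6.850 km

6.850 km


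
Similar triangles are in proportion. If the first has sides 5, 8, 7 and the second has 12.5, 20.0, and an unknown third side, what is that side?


Scale factor = 12.5/5 = 2.5
Missing side = 7 × 2.5
= 17.5

17.5


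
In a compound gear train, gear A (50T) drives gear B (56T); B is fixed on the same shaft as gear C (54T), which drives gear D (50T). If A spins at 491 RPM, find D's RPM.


Stage 1: RPM_B = RPM_A × t_A/t_B = 491 × 50/56 = 24550/56 ≈ 438.39
B and C share a shaft → RPM_C = RPM_B
Stage 2: RPM_D = RPM_C × t_C/t_D = RPM_A × (t_A×t_C)/(t_B×t_D)
Overall ratio = (50×54)/(56×50) = 2700/2800
RPM_D = 491 × 2700/2800 = 1325700/2800
≈ 473.46 RPM

473.46 RPM


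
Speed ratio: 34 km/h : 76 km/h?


Ratio = 34:76
GCD = 2
Simplified = 17:38
Time ratio (same distance) = 38:17
Speed ratio = 17:38

17:38


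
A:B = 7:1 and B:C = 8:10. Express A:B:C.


Match B: multiply A:B by 8 → 56:8
Multiply B:C by 1 → 8:10
Combined: 56:8:10
GCD = 2
= 28:4:5

28:4:5


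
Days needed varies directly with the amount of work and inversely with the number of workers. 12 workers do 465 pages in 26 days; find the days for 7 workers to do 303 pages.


Days ∝ work / workers, so d₂ = d₁ × (m₁/m₂) × (w₂/w₁)
Workers factor (inverse): 12/7 ≈ 1.7143
Work factor (direct): 303/465 ≈ 0.6516
d₂ = 26 × 12/7 × 303/465 = (26 × 12 × 303) / (7 × 465) = 94536/3255
≈ 29.04 days

29.04 days


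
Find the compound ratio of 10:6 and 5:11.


Compound ratio = (10×5) : (6×11)
= 50:66
GCD = 2
= 25:33

25:33


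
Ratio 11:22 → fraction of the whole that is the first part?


Total parts = 11 + 22 = 33
First part: 11/33 = 1/3
= 1/3

1/3


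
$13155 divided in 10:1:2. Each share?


Total parts = 10 + 1 + 2 = 13
Part 1: 13155 × 10/13 = 10119.23
Part 2: 13155 × 1/13 = 1011.92
Part 3: 13155 × 2/13 = 2023.85
= Part 1: $10119.23, Part 2: $1011.92, Part 3: $2023.85

Part 1: $10119.23, Part 2: $1011.92, Part 3: $2023.85


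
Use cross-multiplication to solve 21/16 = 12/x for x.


Cross multiply: 21 × x = 16 × 12
21x = 192
x = 192 / 21
= 9.14

9.14


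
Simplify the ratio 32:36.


GCD(32, 36) = 4
32/4 : 36/4
= 8:9

8:9


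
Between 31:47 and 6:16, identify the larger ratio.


31/47 = 0.6596
6/16 = 0.3750
0.6596 > 0.3750, so 31:47 is greater
= 31:47

31:47


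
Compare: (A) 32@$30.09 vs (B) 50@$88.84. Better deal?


Deal A: $30.09/32 = $0.9403/unit
Deal B: $88.84/50 = $1.7768/unit
A is cheaper per unit
= Deal A

Deal A


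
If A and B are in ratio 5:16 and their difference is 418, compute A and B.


Let A = 5k, B = 16k.
16k - 5k = 418
11k = 418 → k = 418/11 = 38
A = 5×38 = 190, B = 16×38 = 608
= A = 190, B = 608

A = 190, B = 608


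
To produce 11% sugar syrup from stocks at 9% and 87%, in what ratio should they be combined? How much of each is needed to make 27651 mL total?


Let x parts of 9% mix with y parts of 87%.
9x + 87y = 11(x + y)
9x + 87y = 11x + 11y
x(9 - 11) = y(11 - 87)
x/y = (87 - 11)/(11 - 9) = 76/2
Simplify: 38:1
Total parts = 39; one part = 27651/39 = 709.00 mL
9% solution: 38×709.00 = 26942.00 mL
87% solution: 1×709.00 = 709.00 mL
= ratio 38:1; 26942.00 mL and 709.00 mL

ratio 38:1; 26942.00 mL and 709.00 mL


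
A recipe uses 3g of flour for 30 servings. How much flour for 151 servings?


Direct proportion: y/x = constant
k = 3/30 = 0.1000
y₂ = k × 151 = 3 × 151 / 30 = 453/30
= 15.10

15.10


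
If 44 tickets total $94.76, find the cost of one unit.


Unit rate = total / quantity
= 94.76 / 44
= $2.15 per unit

$2.15 per unit


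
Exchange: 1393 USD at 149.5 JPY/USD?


Amount × rate = 1393 × 149.5
= 208253.50 JPY

208253.50 JPY


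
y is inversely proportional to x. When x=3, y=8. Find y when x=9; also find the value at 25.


Inverse proportion: x × y = constant
k = 3 × 8 = 24
At x=9: k/9 = 2.67
At x=25: k/25 = 0.96
= 2.67 and 0.96

2.67 and 0.96


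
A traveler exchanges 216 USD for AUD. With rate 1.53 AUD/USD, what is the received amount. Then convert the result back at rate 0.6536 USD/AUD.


Amount × rate = 216 × 1.53 = 330.48 AUD
Round-trip: 330.48 × 0.6536 = 216.00 USD
= 330.48 AUD, then 216.00 USD

330.48 AUD, then 216.00 USD


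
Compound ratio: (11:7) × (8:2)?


Compound ratio = (11×8) : (7×2)
= 88:14
GCD = 2
= 44:7

44:7


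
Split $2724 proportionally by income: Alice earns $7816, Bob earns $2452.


Total income = 7816 + 2452 = $10268
Alice: $2724 × 7816/10268 = $2073.51
Bob: $2724 × 2452/10268 = $650.49
= Alice: $2073.51, Bob: $650.49

Alice: $2073.51, Bob: $650.49


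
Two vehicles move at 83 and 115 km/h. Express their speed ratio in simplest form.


Ratio = 83:115
GCD = 1
Simplified = 83:115
Time ratio (same distance) = 115:83
Speed ratio = 83:115

83:115


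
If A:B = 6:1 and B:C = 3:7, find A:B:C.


Match B: multiply A:B by 3 → 18:3
Multiply B:C by 1 → 3:7
Combined: 18:3:7
GCD = 1
= 18:3:7

18:3:7


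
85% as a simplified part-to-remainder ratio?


85% means 85 parts out of 100; remainder = 15
Part : remainder = 85:15
GCD = 5
= 17:3

17:3


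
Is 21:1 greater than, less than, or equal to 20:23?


21/1 = 21.0000
20/23 = 0.8696
21.0000 > 0.8696, so 21:1 is greater
= greater than

greater than


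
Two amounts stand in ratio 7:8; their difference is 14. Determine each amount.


Let A = 7k, B = 8k.
8k - 7k = 14
1k = 14 → k = 14/1 = 14
A = 7×14 = 98, B = 8×14 = 112
= A = 98, B = 112

A = 98, B = 112


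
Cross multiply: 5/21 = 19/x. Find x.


Cross multiply: 5 × x = 21 × 19
5x = 399
x = 399 / 5
= 79.80

79.80


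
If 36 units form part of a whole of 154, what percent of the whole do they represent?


Percentage = (part / whole) × 100
= (36 / 154) × 100
≈ 23.38%

23.38%


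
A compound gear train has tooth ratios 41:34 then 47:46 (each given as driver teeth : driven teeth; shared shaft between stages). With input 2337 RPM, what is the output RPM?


Stage 1: RPM_B = RPM_A × t_A/t_B = 2337 × 41/34 = 95817/34 ≈ 2818.15
B and C share a shaft → RPM_C = RPM_B
Stage 2: RPM_D = RPM_C × t_C/t_D = RPM_A × (t_A×t_C)/(t_B×t_D)
Overall ratio = (41×47)/(34×46) = 1927/1564
RPM_D = 2337 × 1927/1564 = 4503399/1564
≈ 2879.41 RPM

2879.41 RPM


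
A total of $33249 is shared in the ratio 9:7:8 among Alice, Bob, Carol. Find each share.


Total parts = 9 + 7 + 8 = 24
Alice: 33249 × 9/24 = 12468.38
Bob: 33249 × 7/24 = 9697.63
Carol: 33249 × 8/24 = 11083.00
= Alice: $12468.38, Bob: $9697.63, Carol: $11083.00

Alice: $12468.38, Bob: $9697.63, Carol: $11083.00


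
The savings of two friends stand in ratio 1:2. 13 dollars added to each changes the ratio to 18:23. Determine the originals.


Let A = 1k, B = 2k.
(1k + 13) / (2k + 13) = 18/23
Cross-multiply: 23(1k + 13) = 18(2k + 13)
23k + 299 = 36k + 234
23k - 36k = 234 - 299
-13k = -65
k = -65/-13 = 5
A = 1×5 = 5, B = 2×5 = 10
= A = 5, B = 10

A = 5, B = 10


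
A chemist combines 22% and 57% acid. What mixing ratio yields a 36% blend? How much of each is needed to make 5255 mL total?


Let x parts of 22% mix with y parts of 57%.
22x + 57y = 36(x + y)
22x + 57y = 36x + 36y
x(22 - 36) = y(36 - 57)
x/y = (57 - 36)/(36 - 22) = 21/14
Simplify: 3:2
Total parts = 5; one part = 5255/5 = 1051.00 mL
22% solution: 3×1051.00 = 3153.00 mL
57% solution: 2×1051.00 = 2102.00 mL
= ratio 3:2; 3153.00 mL and 2102.00 mL

ratio 3:2; 3153.00 mL and 2102.00 mL


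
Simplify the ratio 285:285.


GCD(285, 285) = 285
285/285 : 285/285
= 1:1

1:1


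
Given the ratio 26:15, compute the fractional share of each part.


Total parts = 26 + 15 = 41
First part: 26/41 = 26/41
Second part: 15/41 = 15/41
= 26/41 and 15/41

26/41 and 15/41


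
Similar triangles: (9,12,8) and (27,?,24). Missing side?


Scale factor = 27/9 = 3
Missing side = 12 × 3
= 36.0

36.0


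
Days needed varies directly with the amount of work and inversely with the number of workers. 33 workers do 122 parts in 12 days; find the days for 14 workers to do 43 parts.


Days ∝ work / workers, so d₂ = d₁ × (m₁/m₂) × (w₂/w₁)
Workers factor (inverse): 33/14 ≈ 2.3571
Work factor (direct): 43/122 ≈ 0.3525
d₂ = 12 × 33/14 × 43/122 = (12 × 33 × 43) / (14 × 122) = 17028/1708
≈ 9.97 days

9.97 days


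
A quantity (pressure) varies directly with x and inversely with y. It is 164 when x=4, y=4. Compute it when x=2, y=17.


z = k·x/y
Solve for k using the known point: k = z·y/x = 164×4/4 = 656/4 = 164.0000
Now evaluate at x=2, y=17:
z = k × 2 / 17 = (656 × 2) / (4 × 17) = 1312/68
≈ 19.2941

19.2941


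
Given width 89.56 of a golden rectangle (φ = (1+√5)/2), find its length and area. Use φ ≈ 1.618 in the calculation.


φ = (1 + √5) / 2 ≈ 1.618
Length = width × φ = 89.56 × 1.618 = 144.90808
≈ 144.91
Area = width × length = 89.56 × 144.90808 = 12977.9676448 ≈ 12977.97
= Length: 144.91, Area: 12977.97

Length: 144.91, Area: 12977.97


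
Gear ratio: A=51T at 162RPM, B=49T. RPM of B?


Gear ratio = 51:49 = 51:49
RPM_B = RPM_A × (teeth_A / teeth_B)
= 162 × (51/49)
= 168.6 RPM

168.6 RPM


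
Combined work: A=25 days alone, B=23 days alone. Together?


Rate of A = 1/25 per day
Rate of B = 1/23 per day
Combined rate = 1/25 + 1/23 = 48/575 ≈ 0.0835 per day
Days = 1 / combined rate = 575/48
≈ 11.98 days

11.98 days


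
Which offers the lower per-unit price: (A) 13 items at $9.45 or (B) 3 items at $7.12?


Deal A: $9.45/13 = $0.7269/unit
Deal B: $7.12/3 = $2.3733/unit
A is cheaper per unit
= Deal A

Deal A


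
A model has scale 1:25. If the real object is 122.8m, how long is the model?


Model size = real / scale
= 122.8 / 25
= 4.9120 m

4.9120 m


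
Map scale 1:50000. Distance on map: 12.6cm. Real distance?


Real distance = map distance × scale
= 12.6cm × 50000
= 630000 cm = 6300.0 m
= 6.300 km

6.300 km


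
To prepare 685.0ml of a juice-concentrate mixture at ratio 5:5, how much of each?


Total parts = 5 + 5 = 10
juice: 685.0 × 5/10 = 342.5ml
concentrate: 685.0 × 5/10 = 342.5ml
= 342.5ml and 342.5ml

342.5ml and 342.5ml


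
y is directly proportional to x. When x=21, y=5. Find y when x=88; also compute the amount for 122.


Direct proportion: y/x = constant
k = 5/21 ≈ 0.2381
y at x=88: k × 88 = 5 × 88 / 21 = 440/21 ≈ 20.95
y at x=122: k × 122 = 5 × 122 / 21 = 610/21 ≈ 29.05
= 20.95 and 29.05

20.95 and 29.05


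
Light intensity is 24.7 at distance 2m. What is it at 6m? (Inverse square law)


I₁d₁² = I₂d₂²
I₂ = I₁ × (d₁/d₂)²
= 24.7 × (2/6)²
= 24.7 × 4/36
= 98.8/36
≈ 2.7444

2.7444


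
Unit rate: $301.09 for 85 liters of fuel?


Unit rate = total / quantity
= 301.09 / 85
= $3.54 per unit

$3.54 per unit


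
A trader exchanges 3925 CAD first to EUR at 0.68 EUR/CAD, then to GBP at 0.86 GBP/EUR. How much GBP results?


Step 1: 3925 CAD × 0.68 = 2669.00 EUR
Step 2: 2669.00 EUR × 0.86 = 2295.34 GBP
Implied rate CAD→GBP = 0.68 × 0.86 = 0.5848
= 2295.34 GBP

2295.34 GBP


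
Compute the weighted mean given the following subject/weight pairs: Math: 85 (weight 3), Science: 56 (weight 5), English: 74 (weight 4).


Numerator = 85×3 + 56×5 + 74×4
= 255 + 280 + 296
= 831
Total weight = 12
Weighted avg = 831/12
= 69.25

69.25


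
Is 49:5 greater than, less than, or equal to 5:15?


49/5 = 9.8000
5/15 = 0.3333
9.8000 > 0.3333, so 49:5 is greater
= greater than

greater than


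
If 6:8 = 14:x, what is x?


Cross multiply: 6 × x = 8 × 14
6x = 112
x = 112 / 6
= 18.67

18.67


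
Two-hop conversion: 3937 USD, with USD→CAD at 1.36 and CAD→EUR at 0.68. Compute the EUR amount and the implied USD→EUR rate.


Step 1: 3937 USD × 1.36 = 5354.32 CAD
Step 2: 5354.32 CAD × 0.68 = 3640.94 EUR
Implied rate USD→EUR = 1.36 × 0.68 = 0.9248
= 3640.94 EUR; implied rate 0.9248 EUR/USD

3640.94 EUR; implied rate 0.9248 EUR/USD


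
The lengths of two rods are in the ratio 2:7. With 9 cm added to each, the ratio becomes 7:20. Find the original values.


Let A = 2k, B = 7k.
(2k + 9) / (7k + 9) = 7/20
Cross-multiply: 20(2k + 9) = 7(7k + 9)
40k + 180 = 49k + 63
40k - 49k = 63 - 180
-9k = -117
k = -117/-9 = 13
A = 2×13 = 26, B = 7×13 = 91
= A = 26, B = 91

A = 26, B = 91


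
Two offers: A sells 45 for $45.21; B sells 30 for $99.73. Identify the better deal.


Deal A: $45.21/45 = $1.0047/unit
Deal B: $99.73/30 = $3.3243/unit
A is cheaper per unit
= Deal A

Deal A


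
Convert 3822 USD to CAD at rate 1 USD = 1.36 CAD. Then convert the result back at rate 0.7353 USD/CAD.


Amount × rate = 3822 × 1.36 = 5197.92 CAD
Round-trip: 5197.92 × 0.7353 = 3822.03 USD
= 5197.92 CAD, then 3822.03 USD

5197.92 CAD, then 3822.03 USD


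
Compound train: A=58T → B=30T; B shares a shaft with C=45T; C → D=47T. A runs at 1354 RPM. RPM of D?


Stage 1: RPM_B = RPM_A × t_A/t_B = 1354 × 58/30 = 78532/30 ≈ 2617.73
B and C share a shaft → RPM_C = RPM_B
Stage 2: RPM_D = RPM_C × t_C/t_D = RPM_A × (t_A×t_C)/(t_B×t_D)
Overall ratio = (58×45)/(30×47) = 2610/1410
RPM_D = 1354 × 2610/1410 = 3533940/1410
≈ 2506.34 RPM

2506.34 RPM


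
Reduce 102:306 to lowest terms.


GCD(102, 306) = 102
102/102 : 306/102
= 1:3

1:3


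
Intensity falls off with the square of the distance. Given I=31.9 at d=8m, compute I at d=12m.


I₁d₁² = I₂d₂²
I₂ = I₁ × (d₁/d₂)²
= 31.9 × (8/12)²
= 31.9 × 64/144
= 2041.6/144
≈ 14.1778

14.1778


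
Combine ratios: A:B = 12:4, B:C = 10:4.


Match B: multiply A:B by 10 → 120:40
Multiply B:C by 4 → 40:16
Combined: 120:40:16
GCD = 8
= 15:5:2

15:5:2


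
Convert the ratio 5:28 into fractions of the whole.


Total parts = 5 + 28 = 33
First part: 5/33 = 5/33
Second part: 28/33 = 28/33
= 5/33 and 28/33

5/33 and 28/33


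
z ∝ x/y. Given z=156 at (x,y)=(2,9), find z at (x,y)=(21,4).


z = k·x/y
Solve for k using the known point: k = z·y/x = 156×9/2 = 1404/2 = 702.0000
Now evaluate at x=21, y=4:
z = k × 21 / 4 = (1404 × 21) / (2 × 4) = 29484/8
= 3685.5000

3685.5000


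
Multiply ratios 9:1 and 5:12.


Compound ratio = (9×5) : (1×12)
= 45:12
GCD = 3
= 15:4

15:4


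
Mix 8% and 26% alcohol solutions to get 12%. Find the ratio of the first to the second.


Let x parts of 8% mix with y parts of 26%.
8x + 26y = 12(x + y)
8x + 26y = 12x + 12y
x(8 - 12) = y(12 - 26)
x/y = (26 - 12)/(12 - 8) = 14/4
Simplify: 7:2
= 7:2

7:2


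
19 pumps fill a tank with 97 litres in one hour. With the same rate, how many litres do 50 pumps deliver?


Direct proportion: y/x = constant
k = 97/19 ≈ 5.1053
y₂ = k × 50 = 97 × 50 / 19 = 4850/19
≈ 255.26

255.26


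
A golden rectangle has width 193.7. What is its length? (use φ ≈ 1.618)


φ = (1 + √5) / 2 ≈ 1.618
Length = width × φ = 193.7 × 1.618 = 313.4066
≈ 313.41

313.41


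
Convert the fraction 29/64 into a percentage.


Percentage = (part / whole) × 100
= (29 / 64) × 100
≈ 45.31%

45.31%


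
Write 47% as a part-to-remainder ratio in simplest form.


47% means 47 parts out of 100; remainder = 53
Part : remainder = 47:53
GCD = 1
= 47:53

47:53


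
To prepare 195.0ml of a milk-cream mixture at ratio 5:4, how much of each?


Total parts = 5 + 4 = 9
milk: 195.0 × 5/9 = 108.3ml
cream: 195.0 × 4/9 = 86.7ml
= 108.3ml and 86.7ml

108.3ml and 86.7ml


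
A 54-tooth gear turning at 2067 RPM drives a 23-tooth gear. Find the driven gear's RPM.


Gear ratio = 54:23 = 54:23
RPM_B = RPM_A × (teeth_A / teeth_B)
= 2067 × (54/23)
= 4853.0 RPM

4853.0 RPM


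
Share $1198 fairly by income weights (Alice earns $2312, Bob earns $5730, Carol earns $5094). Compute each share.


Total income = 2312 + 5730 + 5094 = $13136
Alice: $1198 × 2312/13136 = $210.85
Bob: $1198 × 5730/13136 = $522.57
Carol: $1198 × 5094/13136 = $464.57
= Alice: $210.85, Bob: $522.57, Carol: $464.57

Alice: $210.85, Bob: $522.57, Carol: $464.57


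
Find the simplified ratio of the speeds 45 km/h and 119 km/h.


Ratio = 45:119
GCD = 1
Simplified = 45:119
Time ratio (same distance) = 119:45
Speed ratio = 45:119

45:119


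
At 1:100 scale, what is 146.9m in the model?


Model size = real / scale
= 146.9 / 100
= 1.4690 m

1.4690 m


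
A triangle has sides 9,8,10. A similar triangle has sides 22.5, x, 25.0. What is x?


Scale factor = 22.5/9 = 2.5
Missing side = 8 × 2.5
= 20.0

20.0


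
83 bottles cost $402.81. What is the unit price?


Unit rate = total / quantity
= 402.81 / 83
= $4.85 per unit

$4.85 per unit


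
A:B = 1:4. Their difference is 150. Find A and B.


Let A = 1k, B = 4k.
4k - 1k = 150
3k = 150 → k = 150/3 = 50
A = 1×50 = 50, B = 4×50 = 200
= A = 50, B = 200

A = 50, B = 200


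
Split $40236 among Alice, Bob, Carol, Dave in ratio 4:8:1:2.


Total parts = 4 + 8 + 1 + 2 = 15
Alice: 40236 × 4/15 = 10729.60
Bob: 40236 × 8/15 = 21459.20
Carol: 40236 × 1/15 = 2682.40
Dave: 40236 × 2/15 = 5364.80
= Alice: $10729.60, Bob: $21459.20, Carol: $2682.40, Dave: $5364.80

Alice: $10729.60, Bob: $21459.20, Carol: $2682.40, Dave: $5364.80


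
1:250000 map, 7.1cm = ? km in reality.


Real distance = map distance × scale
= 7.1cm × 250000
= 1775000 cm = 17750.0 m
= 17.750 km

17.750 km


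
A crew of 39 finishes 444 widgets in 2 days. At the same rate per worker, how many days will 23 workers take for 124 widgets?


Days ∝ work / workers, so d₂ = d₁ × (m₁/m₂) × (w₂/w₁)
Workers factor (inverse): 39/23 ≈ 1.6957
Work factor (direct): 124/444 ≈ 0.2793
d₂ = 2 × 39/23 × 124/444 = (2 × 39 × 124) / (23 × 444) = 9672/10212
≈ 0.95 days

0.95 days


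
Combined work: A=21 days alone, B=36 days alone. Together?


Rate of A = 1/21 per day
Rate of B = 1/36 per day
Combined rate = 1/21 + 1/36 = 57/756 ≈ 0.0754 per day
Days = 1 / combined rate = 756/57
≈ 13.26 days

13.26 days


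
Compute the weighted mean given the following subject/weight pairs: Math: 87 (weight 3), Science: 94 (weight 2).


Numerator = 87×3 + 94×2
= 261 + 188
= 449
Total weight = 5
Weighted avg = 449/5
= 89.80

89.80


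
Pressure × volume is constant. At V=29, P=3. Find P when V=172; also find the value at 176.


Inverse proportion: x × y = constant
k = 29 × 3 = 87
At x=172: k/172 = 0.51
At x=176: k/176 = 0.49
= 0.51 and 0.49

0.51 and 0.49


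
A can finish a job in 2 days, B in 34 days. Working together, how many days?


Rate of A = 1/2 per day
Rate of B = 1/34 per day
Combined rate = 1/2 + 1/34 = 36/68 ≈ 0.5294 per day
Days = 1 / combined rate = 68/36
≈ 1.89 days

1.89 days


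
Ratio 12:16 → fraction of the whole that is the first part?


Total parts = 12 + 16 = 28
First part: 12/28 = 3/7
= 3/7

3/7


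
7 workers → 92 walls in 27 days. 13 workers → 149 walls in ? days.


Days ∝ work / workers, so d₂ = d₁ × (m₁/m₂) × (w₂/w₁)
Workers factor (inverse): 7/13 ≈ 0.5385
Work factor (direct): 149/92 ≈ 1.6196
d₂ = 27 × 7/13 × 149/92 = (27 × 7 × 149) / (13 × 92) = 28161/1196
≈ 23.55 days

23.55 days


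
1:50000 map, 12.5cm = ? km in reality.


Real distance = map distance × scale
= 12.5cm × 50000
= 625000 cm = 6250.0 m
= 6.250 km

6.250 km


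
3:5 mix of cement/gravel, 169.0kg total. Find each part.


Total parts = 3 + 5 = 8
cement: 169.0 × 3/8 = 63.4kg
gravel: 169.0 × 5/8 = 105.6kg
= 63.4kg and 105.6kg

63.4kg and 105.6kg


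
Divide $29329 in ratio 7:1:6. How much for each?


Total parts = 7 + 1 + 6 = 14
Part 1: 29329 × 7/14 = 14664.50
Part 2: 29329 × 1/14 = 2094.93
Part 3: 29329 × 6/14 = 12569.57
= Part 1: $14664.50, Part 2: $2094.93, Part 3: $12569.57

Part 1: $14664.50, Part 2: $2094.93, Part 3: $12569.57


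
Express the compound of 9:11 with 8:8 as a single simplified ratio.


Compound ratio = (9×8) : (11×8)
= 72:88
GCD = 8
= 9:11

9:11


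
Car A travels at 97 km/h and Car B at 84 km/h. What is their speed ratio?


Ratio = 97:84
GCD = 1
Simplified = 97:84
Time ratio (same distance) = 84:97
Speed ratio = 97:84

97:84


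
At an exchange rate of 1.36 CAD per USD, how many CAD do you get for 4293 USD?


Amount × rate = 4293 × 1.36
= 5838.48 CAD

5838.48 CAD


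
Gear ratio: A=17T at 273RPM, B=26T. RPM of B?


Gear ratio = 17:26 = 17:26
RPM_B = RPM_A × (teeth_A / teeth_B)
= 273 × (17/26)
= 178.5 RPM

178.5 RPM


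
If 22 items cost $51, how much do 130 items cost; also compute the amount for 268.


Direct proportion: y/x = constant
k = 51/22 ≈ 2.3182
y at x=130: k × 130 = 51 × 130 / 22 = 6630/22 ≈ 301.36
y at x=268: k × 268 = 51 × 268 / 22 = 13668/22 ≈ 621.27
= 301.36 and 621.27

301.36 and 621.27


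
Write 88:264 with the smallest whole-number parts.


GCD(88, 264) = 88
88/88 : 264/88
= 1:3

1:3


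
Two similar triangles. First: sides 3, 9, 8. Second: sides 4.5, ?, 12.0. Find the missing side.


Scale factor = 4.5/3 = 1.5
Missing side = 9 × 1.5
= 13.5

13.5


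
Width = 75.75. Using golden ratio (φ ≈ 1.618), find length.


φ = (1 + √5) / 2 ≈ 1.618
Length = width × φ = 75.75 × 1.618 = 122.5635
≈ 122.56

122.56


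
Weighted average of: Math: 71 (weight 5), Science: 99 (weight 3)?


Numerator = 71×5 + 99×3
= 355 + 297
= 652
Total weight = 8
Weighted avg = 652/8
= 81.50

81.50


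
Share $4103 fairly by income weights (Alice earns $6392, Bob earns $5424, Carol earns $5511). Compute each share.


Total income = 6392 + 5424 + 5511 = $17327
Alice: $4103 × 6392/17327 = $1513.61
Bob: $4103 × 5424/17327 = $1284.39
Carol: $4103 × 5511/17327 = $1304.99
= Alice: $1513.61, Bob: $1284.39, Carol: $1304.99

Alice: $1513.61, Bob: $1284.39, Carol: $1304.99


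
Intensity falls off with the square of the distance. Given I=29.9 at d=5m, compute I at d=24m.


I₁d₁² = I₂d₂²
I₂ = I₁ × (d₁/d₂)²
= 29.9 × (5/24)²
= 29.9 × 25/576
= 747.5/576
≈ 1.2977

1.2977


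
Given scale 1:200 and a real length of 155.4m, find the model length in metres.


Model size = real / scale
= 155.4 / 200
= 0.7770 m

0.7770 m


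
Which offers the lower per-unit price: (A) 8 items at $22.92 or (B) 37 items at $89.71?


Deal A: $22.92/8 = $2.8650/unit
Deal B: $89.71/37 = $2.4246/unit
B is cheaper per unit
= Deal B

Deal B


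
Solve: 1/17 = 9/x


Cross multiply: 1 × x = 17 × 9
1x = 153
x = 153 / 1
= 153.00

153.00


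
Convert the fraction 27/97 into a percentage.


Percentage = (part / whole) × 100
= (27 / 97) × 100
≈ 27.84%

27.84%


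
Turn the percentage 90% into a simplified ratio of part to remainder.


90% means 90 parts out of 100; remainder = 10
Part : remainder = 90:10
GCD = 10
= 9:1

9:1


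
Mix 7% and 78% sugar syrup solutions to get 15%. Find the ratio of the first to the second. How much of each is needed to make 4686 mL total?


Let x parts of 7% mix with y parts of 78%.
7x + 78y = 15(x + y)
7x + 78y = 15x + 15y
x(7 - 15) = y(15 - 78)
x/y = (78 - 15)/(15 - 7) = 63/8
Simplify: 63:8
Total parts = 71; one part = 4686/71 = 66.00 mL
7% solution: 63×66.00 = 4158.00 mL
78% solution: 8×66.00 = 528.00 mL
= ratio 63:8; 4158.00 mL and 528.00 mL

ratio 63:8; 4158.00 mL and 528.00 mL


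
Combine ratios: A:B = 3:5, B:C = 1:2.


Match B: multiply A:B by 1 → 3:5
Multiply B:C by 5 → 5:10
Combined: 3:5:10
GCD = 1
= 3:5:10

3:5:10


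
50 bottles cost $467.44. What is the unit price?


Unit rate = total / quantity
= 467.44 / 50
= $9.35 per unit

$9.35 per unit


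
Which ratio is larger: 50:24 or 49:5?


50/24 = 2.0833
49/5 = 9.8000
2.0833 < 9.8000, so 50:24 is less
= 49:5

49:5


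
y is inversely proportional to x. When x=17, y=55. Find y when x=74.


Inverse proportion: x × y = constant
k = 17 × 55 = 935
y₂ = k / 74 = 935 / 74
= 12.64

12.64


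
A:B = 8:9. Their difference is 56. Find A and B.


Let A = 8k, B = 9k.
9k - 8k = 56
1k = 56 → k = 56/1 = 56
A = 8×56 = 448, B = 9×56 = 504
= A = 448, B = 504

A = 448, B = 504


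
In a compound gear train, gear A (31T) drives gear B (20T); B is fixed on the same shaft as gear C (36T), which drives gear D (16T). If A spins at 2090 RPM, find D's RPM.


Stage 1: RPM_B = RPM_A × t_A/t_B = 2090 × 31/20 = 64790/20 = 3239.50
B and C share a shaft → RPM_C = RPM_B
Stage 2: RPM_D = RPM_C × t_C/t_D = RPM_A × (t_A×t_C)/(t_B×t_D)
Overall ratio = (31×36)/(20×16) = 1116/320
RPM_D = 2090 × 1116/320 = 2332440/320
≈ 7288.88 RPM

7288.88 RPM


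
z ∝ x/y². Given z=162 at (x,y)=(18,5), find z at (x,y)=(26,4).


z = k·x/y²
Solve for k using the known point: k = z·y²/x = 162×25/18 = 4050/18 = 225.0000
Now evaluate at x=26, y=4:
z = k × 26 / 16 = (4050 × 26) / (18 × 16) = 105300/288
= 365.6250

365.6250


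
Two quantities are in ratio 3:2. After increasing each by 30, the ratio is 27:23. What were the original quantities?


Let A = 3k, B = 2k.
(3k + 30) / (2k + 30) = 27/23
Cross-multiply: 23(3k + 30) = 27(2k + 30)
69k + 690 = 54k + 810
69k - 54k = 810 - 690
15k = 120
k = 120/15 = 8
A = 3×8 = 24, B = 2×8 = 16
= A = 24, B = 16

A = 24, B = 16


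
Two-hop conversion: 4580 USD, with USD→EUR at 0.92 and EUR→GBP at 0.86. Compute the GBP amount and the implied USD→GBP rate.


Step 1: 4580 USD × 0.92 = 4213.60 EUR
Step 2: 4213.60 EUR × 0.86 = 3623.70 GBP
Implied rate USD→GBP = 0.92 × 0.86 = 0.7912
= 3623.70 GBP; implied rate 0.7912 GBP/USD

3623.70 GBP; implied rate 0.7912 GBP/USD


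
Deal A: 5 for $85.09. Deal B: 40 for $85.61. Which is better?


Deal A: $85.09/5 = $17.0180/unit
Deal B: $85.61/40 = $2.1403/unit
B is cheaper per unit
= Deal B

Deal B


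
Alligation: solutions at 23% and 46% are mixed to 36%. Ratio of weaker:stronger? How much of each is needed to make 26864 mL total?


Let x parts of 23% mix with y parts of 46%.
23x + 46y = 36(x + y)
23x + 46y = 36x + 36y
x(23 - 36) = y(36 - 46)
x/y = (46 - 36)/(36 - 23) = 10/13
Simplify: 10:13
Total parts = 23; one part = 26864/23 = 1168.00 mL
23% solution: 10×1168.00 = 11680.00 mL
46% solution: 13×1168.00 = 15184.00 mL
= ratio 10:13; 11680.00 mL and 15184.00 mL

ratio 10:13; 11680.00 mL and 15184.00 mL


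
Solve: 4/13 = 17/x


Cross multiply: 4 × x = 13 × 17
4x = 221
x = 221 / 4
= 55.25

55.25


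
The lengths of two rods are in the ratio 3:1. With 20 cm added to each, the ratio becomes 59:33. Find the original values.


Let A = 3k, B = 1k.
(3k + 20) / (1k + 20) = 59/33
Cross-multiply: 33(3k + 20) = 59(1k + 20)
99k + 660 = 59k + 1180
99k - 59k = 1180 - 660
40k = 520
k = 520/40 = 13
A = 3×13 = 39, B = 1×13 = 13
= A = 39, B = 13

A = 39, B = 13


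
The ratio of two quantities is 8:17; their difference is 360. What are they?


Let A = 8k, B = 17k.
17k - 8k = 360
9k = 360 → k = 360/9 = 40
A = 8×40 = 320, B = 17×40 = 680
= A = 320, B = 680

A = 320, B = 680


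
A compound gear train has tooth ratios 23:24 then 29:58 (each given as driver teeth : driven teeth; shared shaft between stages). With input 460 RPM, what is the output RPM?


Stage 1: RPM_B = RPM_A × t_A/t_B = 460 × 23/24 = 10580/24 ≈ 440.83
B and C share a shaft → RPM_C = RPM_B
Stage 2: RPM_D = RPM_C × t_C/t_D = RPM_A × (t_A×t_C)/(t_B×t_D)
Overall ratio = (23×29)/(24×58) = 667/1392
RPM_D = 460 × 667/1392 = 306820/1392
≈ 220.42 RPM

220.42 RPM


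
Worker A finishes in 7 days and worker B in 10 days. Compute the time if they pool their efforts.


Rate of A = 1/7 per day
Rate of B = 1/10 per day
Combined rate = 1/7 + 1/10 = 17/70 ≈ 0.2429 per day
Days = 1 / combined rate = 70/17
≈ 4.12 days

4.12 days


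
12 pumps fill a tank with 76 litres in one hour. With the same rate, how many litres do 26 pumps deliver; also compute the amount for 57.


Direct proportion: y/x = constant
k = 76/12 ≈ 6.3333
y at x=26: k × 26 = 76 × 26 / 12 = 1976/12 ≈ 164.67
y at x=57: k × 57 = 76 × 57 / 12 = 4332/12 = 361.00
= 164.67 and 361.00

164.67 and 361.00


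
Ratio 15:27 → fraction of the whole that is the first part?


Total parts = 15 + 27 = 42
First part: 15/42 = 5/14
= 5/14

5/14


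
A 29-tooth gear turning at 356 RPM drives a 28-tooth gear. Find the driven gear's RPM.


Gear ratio = 29:28 = 29:28
RPM_B = RPM_A × (teeth_A / teeth_B)
= 356 × (29/28)
= 368.7 RPM

368.7 RPM


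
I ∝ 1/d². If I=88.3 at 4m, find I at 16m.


I₁d₁² = I₂d₂²
I₂ = I₁ × (d₁/d₂)²
= 88.3 × (4/16)²
= 88.3 × 16/256
= 1412.8/256
≈ 5.5188

5.5188


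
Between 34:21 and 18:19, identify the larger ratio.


34/21 = 1.6190
18/19 = 0.9474
1.6190 > 0.9474, so 34:21 is greater
= 34:21

34:21


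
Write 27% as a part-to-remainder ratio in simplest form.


27% means 27 parts out of 100; remainder = 73
Part : remainder = 27:73
GCD = 1
= 27:73

27:73


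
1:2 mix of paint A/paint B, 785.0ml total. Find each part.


Total parts = 1 + 2 = 3
paint A: 785.0 × 1/3 = 261.7ml
paint B: 785.0 × 2/3 = 523.3ml
= 261.7ml and 523.3ml

261.7ml and 523.3ml
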